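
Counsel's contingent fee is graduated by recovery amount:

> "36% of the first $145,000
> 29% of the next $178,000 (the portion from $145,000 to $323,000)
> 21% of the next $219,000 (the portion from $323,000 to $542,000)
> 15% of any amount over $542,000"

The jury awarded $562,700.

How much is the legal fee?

First $145,000 at 36% = $52,200.00
Next $178,000 at 29% = $51,620.00
Next $219,000 at 21% = $45,990.00
Remaining $20,700 at 15% = $3,105.00
Fee: $52,200.00 + $51,620.00 + $45,990.00 + $3,105.00 = $152,915.00

$152,915.00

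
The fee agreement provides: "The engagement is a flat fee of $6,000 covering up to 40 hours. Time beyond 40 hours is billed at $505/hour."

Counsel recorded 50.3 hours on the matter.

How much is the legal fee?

Flat fee: $6,000.00
Excess hours: 50.3 − 40 = 10.3
Overrun: 10.3 × $505 = $5,201.50
Total: $6,000.00 + $5,201.50 = $11,201.50

$11,201.50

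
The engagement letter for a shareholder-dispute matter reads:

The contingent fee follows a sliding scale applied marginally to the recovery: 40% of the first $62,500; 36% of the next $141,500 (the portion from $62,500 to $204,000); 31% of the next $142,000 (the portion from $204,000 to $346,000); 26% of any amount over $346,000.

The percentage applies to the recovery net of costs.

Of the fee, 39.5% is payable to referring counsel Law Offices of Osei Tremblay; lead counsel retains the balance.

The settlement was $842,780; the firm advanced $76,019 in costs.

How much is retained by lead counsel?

$138,761.51

Fee base (net of costs): $842,780 − $76,019 = $766,761
First $62,500 at 40% = $25,000.00
Next $141,500 at 36% = $50,940.00
Next $142,000 at 31% = $44,020.00
Remaining $420,761 at 26% = $109,397.86
Fee: $25,000.00 + $50,940.00 + $44,020.00 + $109,397.86 = $229,357.86
Referral share: 39.5% of $229,357.86 = $90,596.35; lead counsel retains $229,357.86 − $90,596.35 = $138,761.51.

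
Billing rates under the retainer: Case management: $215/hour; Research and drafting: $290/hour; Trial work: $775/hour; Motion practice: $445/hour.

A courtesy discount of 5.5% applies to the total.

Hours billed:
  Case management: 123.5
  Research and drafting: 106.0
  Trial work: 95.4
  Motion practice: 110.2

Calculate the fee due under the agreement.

$170,351.84

Case management: 123.5 × $215 = $26,552.50
Research and drafting: 106.0 × $290 = $30,740.00
Trial work: 95.4 × $775 = $73,935.00
Motion practice: 110.2 × $445 = $49,039.00
Subtotal: $180,266.50
Less 5.5% discount: −$9,914.66
Total: $180,266.50 − $9,914.66 = $170,351.84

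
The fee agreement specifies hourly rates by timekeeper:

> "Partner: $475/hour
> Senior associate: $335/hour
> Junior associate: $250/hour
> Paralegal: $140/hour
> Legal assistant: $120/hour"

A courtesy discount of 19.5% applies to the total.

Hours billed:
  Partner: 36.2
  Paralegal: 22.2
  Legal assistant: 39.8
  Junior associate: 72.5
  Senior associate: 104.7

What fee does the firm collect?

Partner: 36.2 × $475 = $17,195.00
Senior associate: 104.7 × $335 = $35,074.50
Junior associate: 72.5 × $250 = $18,125.00
Paralegal: 22.2 × $140 = $3,108.00
Legal assistant: 39.8 × $120 = $4,776.00
Subtotal: $78,278.50
Less 19.5% discount: −$15,264.31
Total: $78,278.50 − $15,264.31 = $63,014.19

$63,014.19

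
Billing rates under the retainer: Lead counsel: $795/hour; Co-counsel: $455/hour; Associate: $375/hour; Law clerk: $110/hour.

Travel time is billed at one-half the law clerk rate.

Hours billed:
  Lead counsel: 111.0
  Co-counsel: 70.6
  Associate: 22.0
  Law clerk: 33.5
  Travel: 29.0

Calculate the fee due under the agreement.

Lead counsel: 111.0 × $795 = $88,245.00
Co-counsel: 70.6 × $455 = $32,123.00
Associate: 22.0 × $375 = $8,250.00
Law clerk: 33.5 × $110 = $3,685.00
Subtotal: $88,245.00 + $32,123.00 + $8,250.00 + $3,685.00 = $132,303.00
Travel: 29.0 × ($110 ÷ 2) = 29.0 × $55.00 = $1,595.00
Total: $132,303.00 + $1,595.00 = $133,898.00

$133,898.00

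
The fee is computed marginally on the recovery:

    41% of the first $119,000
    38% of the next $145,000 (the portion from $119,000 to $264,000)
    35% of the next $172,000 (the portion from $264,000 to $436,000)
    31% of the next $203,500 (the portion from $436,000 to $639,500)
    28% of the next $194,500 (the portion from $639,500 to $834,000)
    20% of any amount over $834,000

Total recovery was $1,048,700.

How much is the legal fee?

$324,575.00

First $119,000 at 41% = $48,790.00
Next $145,000 at 38% = $55,100.00
Next $172,000 at 35% = $60,200.00
Next $203,500 at 31% = $63,085.00
Next $194,500 at 28% = $54,460.00
Remaining $214,700 at 20% = $42,940.00
Fee: $48,790.00 + $55,100.00 + $60,200.00 + $63,085.00 + $54,460.00 + $42,940.00 = $324,575.00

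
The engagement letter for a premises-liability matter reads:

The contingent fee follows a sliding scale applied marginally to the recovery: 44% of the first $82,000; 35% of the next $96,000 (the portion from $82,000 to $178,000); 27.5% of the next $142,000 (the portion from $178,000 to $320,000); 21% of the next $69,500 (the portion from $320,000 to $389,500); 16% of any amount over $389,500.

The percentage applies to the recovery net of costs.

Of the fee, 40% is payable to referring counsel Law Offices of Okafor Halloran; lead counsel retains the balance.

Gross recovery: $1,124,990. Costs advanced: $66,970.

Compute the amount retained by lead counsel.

$138,172.92

Fee base (net of costs): $1,124,990 − $66,970 = $1,058,020
First $82,000 at 44% = $36,080.00
Next $96,000 at 35% = $33,600.00
Next $142,000 at 27.5% = $39,050.00
Next $69,500 at 21% = $14,595.00
Remaining $668,520 at 16% = $106,963.20
Fee: $36,080.00 + $33,600.00 + $39,050.00 + $14,595.00 + $106,963.20 = $230,288.20
Referral share: 40% of $230,288.20 = $92,115.28; lead counsel retains $230,288.20 − $92,115.28 = $138,172.92.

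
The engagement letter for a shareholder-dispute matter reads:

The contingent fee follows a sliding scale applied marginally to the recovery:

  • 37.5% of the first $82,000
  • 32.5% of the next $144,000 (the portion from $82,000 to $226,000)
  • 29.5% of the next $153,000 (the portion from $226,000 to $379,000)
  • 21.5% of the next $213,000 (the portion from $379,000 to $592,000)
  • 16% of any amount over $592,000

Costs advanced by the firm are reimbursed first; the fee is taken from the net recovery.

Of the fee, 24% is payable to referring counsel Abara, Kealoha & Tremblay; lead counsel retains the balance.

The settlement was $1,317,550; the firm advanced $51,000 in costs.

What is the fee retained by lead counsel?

$210,070.08

Fee base (net of costs): $1,317,550 − $51,000 = $1,266,550
First $82,000 at 37.5% = $30,750.00
Next $144,000 at 32.5% = $46,800.00
Next $153,000 at 29.5% = $45,135.00
Next $213,000 at 21.5% = $45,795.00
Remaining $674,550 at 16% = $107,928.00
Fee: $30,750.00 + $46,800.00 + $45,135.00 + $45,795.00 + $107,928.00 = $276,408.00
Referral share: 24% of $276,408.00 = $66,337.92; lead counsel retains $276,408.00 − $66,337.92 = $210,070.08.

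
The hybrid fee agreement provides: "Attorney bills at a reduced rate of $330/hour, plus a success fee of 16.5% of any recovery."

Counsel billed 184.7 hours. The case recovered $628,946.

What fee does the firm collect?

$164,727.09

Hourly: 184.7 × $330 = $60,951.00
Success fee: 16.5% of $628,946 = $103,776.09
Total: $60,951.00 + $103,776.09 = $164,727.09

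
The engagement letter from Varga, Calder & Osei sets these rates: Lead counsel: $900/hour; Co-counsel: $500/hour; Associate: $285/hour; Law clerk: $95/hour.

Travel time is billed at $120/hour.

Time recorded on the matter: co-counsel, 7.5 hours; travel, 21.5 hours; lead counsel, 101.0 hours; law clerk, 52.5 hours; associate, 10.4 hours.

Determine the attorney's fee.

$105,181.50

Lead counsel: 101.0 × $900 = $90,900.00
Co-counsel: 7.5 × $500 = $3,750.00
Associate: 10.4 × $285 = $2,964.00
Law clerk: 52.5 × $95 = $4,987.50
Subtotal: $90,900.00 + $3,750.00 + $2,964.00 + $4,987.50 = $102,601.50
Travel: 21.5 × $120 = $2,580.00
Total: $102,601.50 + $2,580.00 = $105,181.50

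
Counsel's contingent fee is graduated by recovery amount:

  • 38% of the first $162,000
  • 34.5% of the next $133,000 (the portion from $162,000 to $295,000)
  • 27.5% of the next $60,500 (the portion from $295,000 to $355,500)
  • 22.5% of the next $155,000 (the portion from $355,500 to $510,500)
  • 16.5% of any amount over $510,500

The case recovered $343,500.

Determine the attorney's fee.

$120,782.50

First $162,000 at 38% = $61,560.00
Next $133,000 at 34.5% = $45,885.00
Remaining $48,500 at 27.5% = $13,337.50
Fee: $61,560.00 + $45,885.00 + $13,337.50 = $120,782.50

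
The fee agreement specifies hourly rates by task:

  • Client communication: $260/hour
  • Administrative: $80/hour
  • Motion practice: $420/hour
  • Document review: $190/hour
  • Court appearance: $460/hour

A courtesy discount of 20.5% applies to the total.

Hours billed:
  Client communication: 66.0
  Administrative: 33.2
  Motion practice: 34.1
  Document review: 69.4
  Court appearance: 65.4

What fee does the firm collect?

$61,539.36

Client communication: 66.0 × $260 = $17,160.00
Administrative: 33.2 × $80 = $2,656.00
Motion practice: 34.1 × $420 = $14,322.00
Document review: 69.4 × $190 = $13,186.00
Court appearance: 65.4 × $460 = $30,084.00
Subtotal: $77,408.00
Less 20.5% discount: −$15,868.64
Total: $77,408.00 − $15,868.64 = $61,539.36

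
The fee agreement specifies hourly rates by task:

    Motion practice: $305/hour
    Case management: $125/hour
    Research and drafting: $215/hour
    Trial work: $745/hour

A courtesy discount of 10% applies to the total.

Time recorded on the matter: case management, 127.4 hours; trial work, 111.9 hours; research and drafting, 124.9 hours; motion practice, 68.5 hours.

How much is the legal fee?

$132,332.85

Motion practice: 68.5 × $305 = $20,892.50
Case management: 127.4 × $125 = $15,925.00
Research and drafting: 124.9 × $215 = $26,853.50
Trial work: 111.9 × $745 = $83,365.50
Subtotal: $147,036.50
Less 10% discount: −$14,703.65
Total: $147,036.50 − $14,703.65 = $132,332.85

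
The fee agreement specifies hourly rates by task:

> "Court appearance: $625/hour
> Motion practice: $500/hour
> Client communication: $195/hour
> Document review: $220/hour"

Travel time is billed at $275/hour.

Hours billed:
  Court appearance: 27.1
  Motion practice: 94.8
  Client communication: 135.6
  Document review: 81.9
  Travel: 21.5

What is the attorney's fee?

Court appearance: 27.1 × $625 = $16,937.50
Motion practice: 94.8 × $500 = $47,400.00
Client communication: 135.6 × $195 = $26,442.00
Document review: 81.9 × $220 = $18,018.00
Subtotal: $16,937.50 + $47,400.00 + $26,442.00 + $18,018.00 = $108,797.50
Travel: 21.5 × $275 = $5,912.50
Total: $108,797.50 + $5,912.50 = $114,710.00

$114,710.00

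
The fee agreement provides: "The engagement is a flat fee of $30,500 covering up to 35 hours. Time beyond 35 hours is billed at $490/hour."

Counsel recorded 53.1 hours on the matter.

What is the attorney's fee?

$39,369.00

Flat fee: $30,500.00
Excess hours: 53.1 − 35 = 18.1
Overrun: 18.1 × $490 = $8,869.00
Total: $30,500.00 + $8,869.00 = $39,369.00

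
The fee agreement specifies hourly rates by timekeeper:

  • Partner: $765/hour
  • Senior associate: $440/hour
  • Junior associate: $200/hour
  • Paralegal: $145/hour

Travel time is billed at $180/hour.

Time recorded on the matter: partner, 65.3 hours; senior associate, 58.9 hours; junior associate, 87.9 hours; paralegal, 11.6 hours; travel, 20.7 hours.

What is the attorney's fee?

Partner: 65.3 × $765 = $49,954.50
Senior associate: 58.9 × $440 = $25,916.00
Junior associate: 87.9 × $200 = $17,580.00
Paralegal: 11.6 × $145 = $1,682.00
Subtotal: $49,954.50 + $25,916.00 + $17,580.00 + $1,682.00 = $95,132.50
Travel: 20.7 × $180 = $3,726.00
Total: $95,132.50 + $3,726.00 = $98,858.50

$98,858.50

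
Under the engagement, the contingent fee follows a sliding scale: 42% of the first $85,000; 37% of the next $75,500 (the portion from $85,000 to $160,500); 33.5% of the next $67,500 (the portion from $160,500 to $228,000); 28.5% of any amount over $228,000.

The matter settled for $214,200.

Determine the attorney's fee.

First $85,000 at 42% = $35,700.00
Next $75,500 at 37% = $27,935.00
Remaining $53,700 at 33.5% = $17,989.50
Fee: $35,700.00 + $27,935.00 + $17,989.50 = $81,624.50

$81,624.50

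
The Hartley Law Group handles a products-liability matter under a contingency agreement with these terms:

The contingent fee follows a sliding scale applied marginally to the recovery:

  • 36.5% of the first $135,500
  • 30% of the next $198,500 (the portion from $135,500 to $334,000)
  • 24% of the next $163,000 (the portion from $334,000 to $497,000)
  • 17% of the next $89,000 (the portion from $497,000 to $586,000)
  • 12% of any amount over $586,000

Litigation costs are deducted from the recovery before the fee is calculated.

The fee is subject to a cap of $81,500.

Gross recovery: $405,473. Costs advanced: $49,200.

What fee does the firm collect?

$81,500.00

Fee base (net of costs): $405,473 − $49,200 = $356,273
First $135,500 at 36.5% = $49,457.50
Next $198,500 at 30% = $59,550.00
Remaining $22,273 at 24% = $5,345.52
Fee: $49,457.50 + $59,550.00 + $5,345.52 = $114,353.02
$114,353.02 exceeds the $81,500 cap, so the fee is capped at $81,500.00.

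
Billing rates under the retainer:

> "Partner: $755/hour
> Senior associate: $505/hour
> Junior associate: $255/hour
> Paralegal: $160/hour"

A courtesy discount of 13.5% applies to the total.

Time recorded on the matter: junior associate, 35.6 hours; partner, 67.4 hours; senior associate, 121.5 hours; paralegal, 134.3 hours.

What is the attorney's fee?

$123,531.08

Partner: 67.4 × $755 = $50,887.00
Senior associate: 121.5 × $505 = $61,357.50
Junior associate: 35.6 × $255 = $9,078.00
Paralegal: 134.3 × $160 = $21,488.00
Subtotal: $142,810.50
Less 13.5% discount: −$19,279.42
Total: $142,810.50 − $19,279.42 = $123,531.08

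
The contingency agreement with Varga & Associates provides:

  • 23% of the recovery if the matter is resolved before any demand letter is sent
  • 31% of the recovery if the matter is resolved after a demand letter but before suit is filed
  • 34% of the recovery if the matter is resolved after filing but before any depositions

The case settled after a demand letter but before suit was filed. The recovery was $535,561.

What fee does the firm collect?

The matter settled after a demand letter but before suit was filed, so the 31% rate applies.
$535,561 × 31% = $166,023.91

$166,023.91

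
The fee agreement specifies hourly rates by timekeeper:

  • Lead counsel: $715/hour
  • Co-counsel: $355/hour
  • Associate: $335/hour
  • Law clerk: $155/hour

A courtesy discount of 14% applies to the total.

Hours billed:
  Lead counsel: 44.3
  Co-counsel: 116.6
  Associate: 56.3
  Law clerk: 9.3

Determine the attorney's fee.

$80,297.77

Lead counsel: 44.3 × $715 = $31,674.50
Co-counsel: 116.6 × $355 = $41,393.00
Associate: 56.3 × $335 = $18,860.50
Law clerk: 9.3 × $155 = $1,441.50
Subtotal: $93,369.50
Less 14% discount: −$13,071.73
Total: $93,369.50 − $13,071.73 = $80,297.77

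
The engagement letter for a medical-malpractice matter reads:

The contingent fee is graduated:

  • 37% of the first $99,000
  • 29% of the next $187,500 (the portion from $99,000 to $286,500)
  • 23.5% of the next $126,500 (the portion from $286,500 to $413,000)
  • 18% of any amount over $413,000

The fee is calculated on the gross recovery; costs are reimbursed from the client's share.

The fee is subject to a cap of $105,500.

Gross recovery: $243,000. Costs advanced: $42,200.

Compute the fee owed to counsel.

Fee base is the gross recovery, $243,000; costs are reimbursed separately.
First $99,000 at 37% = $36,630.00
Remaining $144,000 at 29% = $41,760.00
Fee: $36,630.00 + $41,760.00 = $78,390.00
$78,390.00 is under the $105,500 cap.

$78,390.00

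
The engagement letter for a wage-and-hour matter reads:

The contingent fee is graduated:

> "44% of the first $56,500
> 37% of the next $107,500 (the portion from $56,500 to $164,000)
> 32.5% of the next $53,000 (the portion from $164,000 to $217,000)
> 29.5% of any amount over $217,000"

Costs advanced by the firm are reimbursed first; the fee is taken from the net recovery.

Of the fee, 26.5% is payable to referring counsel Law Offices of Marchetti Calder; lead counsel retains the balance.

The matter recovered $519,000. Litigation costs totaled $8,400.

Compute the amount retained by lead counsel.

Fee base (net of costs): $519,000 − $8,400 = $510,600
First $56,500 at 44% = $24,860.00
Next $107,500 at 37% = $39,775.00
Next $53,000 at 32.5% = $17,225.00
Remaining $293,600 at 29.5% = $86,612.00
Fee: $24,860.00 + $39,775.00 + $17,225.00 + $86,612.00 = $168,472.00
Referral share: 26.5% of $168,472.00 = $44,645.08; lead counsel retains $168,472.00 − $44,645.08 = $123,826.92.

$123,826.92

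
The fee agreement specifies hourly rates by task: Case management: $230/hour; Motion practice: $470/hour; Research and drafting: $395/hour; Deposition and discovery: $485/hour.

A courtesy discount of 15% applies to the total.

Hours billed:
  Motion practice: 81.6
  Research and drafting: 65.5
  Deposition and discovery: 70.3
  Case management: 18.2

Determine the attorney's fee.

Case management: 18.2 × $230 = $4,186.00
Motion practice: 81.6 × $470 = $38,352.00
Research and drafting: 65.5 × $395 = $25,872.50
Deposition and discovery: 70.3 × $485 = $34,095.50
Subtotal: $102,506.00
Less 15% discount: −$15,375.90
Total: $102,506.00 − $15,375.90 = $87,130.10

$87,130.10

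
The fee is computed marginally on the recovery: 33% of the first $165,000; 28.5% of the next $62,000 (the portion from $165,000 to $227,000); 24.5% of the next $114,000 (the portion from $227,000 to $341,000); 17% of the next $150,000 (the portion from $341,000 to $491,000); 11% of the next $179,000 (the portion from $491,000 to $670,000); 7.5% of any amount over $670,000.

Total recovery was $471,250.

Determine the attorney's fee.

$122,192.50

First $165,000 at 33% = $54,450.00
Next $62,000 at 28.5% = $17,670.00
Next $114,000 at 24.5% = $27,930.00
Remaining $130,250 at 17% = $22,142.50
Fee: $54,450.00 + $17,670.00 + $27,930.00 + $22,142.50 = $122,192.50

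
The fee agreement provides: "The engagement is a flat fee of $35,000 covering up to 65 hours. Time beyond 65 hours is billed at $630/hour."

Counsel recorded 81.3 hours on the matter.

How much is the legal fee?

Flat fee: $35,000.00
Excess hours: 81.3 − 65 = 16.3
Overrun: 16.3 × $630 = $10,269.00
Total: $35,000.00 + $10,269.00 = $45,269.00

$45,269.00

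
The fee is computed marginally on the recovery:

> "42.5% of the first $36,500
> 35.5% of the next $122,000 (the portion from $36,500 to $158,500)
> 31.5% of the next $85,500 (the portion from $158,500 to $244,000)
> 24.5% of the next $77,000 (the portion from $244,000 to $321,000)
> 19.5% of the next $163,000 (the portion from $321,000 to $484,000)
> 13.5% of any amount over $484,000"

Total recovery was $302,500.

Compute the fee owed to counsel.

First $36,500 at 42.5% = $15,512.50
Next $122,000 at 35.5% = $43,310.00
Next $85,500 at 31.5% = $26,932.50
Remaining $58,500 at 24.5% = $14,332.50
Fee: $15,512.50 + $43,310.00 + $26,932.50 + $14,332.50 = $100,087.50

$100,087.50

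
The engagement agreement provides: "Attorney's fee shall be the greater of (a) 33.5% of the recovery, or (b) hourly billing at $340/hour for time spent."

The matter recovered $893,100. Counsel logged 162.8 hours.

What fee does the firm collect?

(a) 33.5% of $893,100 = $299,188.50
(b) 162.8 × $340 = $55,352.00
The greater is (a): $299,188.50.

$299,188.50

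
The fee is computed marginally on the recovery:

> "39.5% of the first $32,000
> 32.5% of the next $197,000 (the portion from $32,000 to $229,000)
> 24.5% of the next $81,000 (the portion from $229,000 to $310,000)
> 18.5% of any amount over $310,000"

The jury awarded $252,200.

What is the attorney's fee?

$82,349.00

First $32,000 at 39.5% = $12,640.00
Next $197,000 at 32.5% = $64,025.00
Remaining $23,200 at 24.5% = $5,684.00
Fee: $12,640.00 + $64,025.00 + $5,684.00 = $82,349.00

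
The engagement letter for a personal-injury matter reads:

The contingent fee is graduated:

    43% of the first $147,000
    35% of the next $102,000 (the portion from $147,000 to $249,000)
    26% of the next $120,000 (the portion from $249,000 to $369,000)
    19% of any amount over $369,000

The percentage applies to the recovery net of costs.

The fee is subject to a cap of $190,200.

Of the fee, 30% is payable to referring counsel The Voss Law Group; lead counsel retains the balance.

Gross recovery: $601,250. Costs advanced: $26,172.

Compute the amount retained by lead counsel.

Fee base (net of costs): $601,250 − $26,172 = $575,078
First $147,000 at 43% = $63,210.00
Next $102,000 at 35% = $35,700.00
Next $120,000 at 26% = $31,200.00
Remaining $206,078 at 19% = $39,154.82
Fee: $63,210.00 + $35,700.00 + $31,200.00 + $39,154.82 = $169,264.82
$169,264.82 is under the $190,200 cap.
Referral share: 30% of $169,264.82 = $50,779.45; lead counsel retains $169,264.82 − $50,779.45 = $118,485.37.

$118,485.37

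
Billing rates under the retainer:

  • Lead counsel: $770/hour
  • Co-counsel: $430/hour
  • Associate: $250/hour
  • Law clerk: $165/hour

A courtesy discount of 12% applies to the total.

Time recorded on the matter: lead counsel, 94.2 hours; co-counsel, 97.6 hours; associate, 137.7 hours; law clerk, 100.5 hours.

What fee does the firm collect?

Lead counsel: 94.2 × $770 = $72,534.00
Co-counsel: 97.6 × $430 = $41,968.00
Associate: 137.7 × $250 = $34,425.00
Law clerk: 100.5 × $165 = $16,582.50
Subtotal: $165,509.50
Less 12% discount: −$19,861.14
Total: $165,509.50 − $19,861.14 = $145,648.36

$145,648.36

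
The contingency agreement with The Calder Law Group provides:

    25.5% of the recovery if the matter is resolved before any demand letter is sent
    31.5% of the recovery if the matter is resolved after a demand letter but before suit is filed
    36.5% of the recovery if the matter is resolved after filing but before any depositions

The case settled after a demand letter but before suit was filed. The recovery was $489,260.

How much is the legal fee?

The matter settled after a demand letter but before suit was filed, so the 31.5% rate applies.
$489,260 × 31.5% = $154,116.90

$154,116.90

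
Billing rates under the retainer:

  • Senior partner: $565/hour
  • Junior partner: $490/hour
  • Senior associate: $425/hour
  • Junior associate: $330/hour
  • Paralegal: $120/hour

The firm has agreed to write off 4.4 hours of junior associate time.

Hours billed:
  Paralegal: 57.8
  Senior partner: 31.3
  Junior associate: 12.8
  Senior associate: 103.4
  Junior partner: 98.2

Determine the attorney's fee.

$119,455.50

Senior partner: 31.3 × $565 = $17,684.50
Junior partner: 98.2 × $490 = $48,118.00
Senior associate: 103.4 × $425 = $43,945.00
Junior associate: 12.8 × $330 = $4,224.00
Paralegal: 57.8 × $120 = $6,936.00
Subtotal: $120,907.50
Write-off: 4.4 × $330 = $1,452.00
Total: $120,907.50 − $1,452.00 = $119,455.50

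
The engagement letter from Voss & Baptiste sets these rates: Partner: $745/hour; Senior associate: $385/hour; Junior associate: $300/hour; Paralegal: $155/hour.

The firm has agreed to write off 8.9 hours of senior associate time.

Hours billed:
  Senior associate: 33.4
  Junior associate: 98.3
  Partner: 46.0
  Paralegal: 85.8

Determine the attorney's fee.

Partner: 46.0 × $745 = $34,270.00
Senior associate: 33.4 × $385 = $12,859.00
Junior associate: 98.3 × $300 = $29,490.00
Paralegal: 85.8 × $155 = $13,299.00
Subtotal: $89,918.00
Write-off: 8.9 × $385 = $3,426.50
Total: $89,918.00 − $3,426.50 = $86,491.50

$86,491.50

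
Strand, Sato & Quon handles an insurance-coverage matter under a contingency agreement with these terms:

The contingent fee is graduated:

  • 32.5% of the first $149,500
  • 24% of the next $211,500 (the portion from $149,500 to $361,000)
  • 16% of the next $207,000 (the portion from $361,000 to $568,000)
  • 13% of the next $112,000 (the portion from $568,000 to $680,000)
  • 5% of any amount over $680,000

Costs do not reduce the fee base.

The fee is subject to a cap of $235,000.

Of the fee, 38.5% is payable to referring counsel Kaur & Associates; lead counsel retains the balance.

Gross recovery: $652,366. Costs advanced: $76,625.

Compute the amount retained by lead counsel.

Fee base is the gross recovery, $652,366; costs are reimbursed separately.
First $149,500 at 32.5% = $48,587.50
Next $211,500 at 24% = $50,760.00
Next $207,000 at 16% = $33,120.00
Remaining $84,366 at 13% = $10,967.58
Fee: $48,587.50 + $50,760.00 + $33,120.00 + $10,967.58 = $143,435.08
$143,435.08 is under the $235,000 cap.
Referral share: 38.5% of $143,435.08 = $55,222.51; lead counsel retains $143,435.08 − $55,222.51 = $88,212.57.

$88,212.57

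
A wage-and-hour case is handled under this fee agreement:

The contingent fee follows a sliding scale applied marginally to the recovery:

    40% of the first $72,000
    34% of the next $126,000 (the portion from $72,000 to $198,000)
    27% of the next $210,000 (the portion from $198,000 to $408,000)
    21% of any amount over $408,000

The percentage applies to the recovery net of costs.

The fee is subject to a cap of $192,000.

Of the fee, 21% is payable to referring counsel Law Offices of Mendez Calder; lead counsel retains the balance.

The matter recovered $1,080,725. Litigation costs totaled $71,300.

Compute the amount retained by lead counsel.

Fee base (net of costs): $1,080,725 − $71,300 = $1,009,425
First $72,000 at 40% = $28,800.00
Next $126,000 at 34% = $42,840.00
Next $210,000 at 27% = $56,700.00
Remaining $601,425 at 21% = $126,299.25
Fee: $28,800.00 + $42,840.00 + $56,700.00 + $126,299.25 = $254,639.25
$254,639.25 exceeds the $192,000 cap, so the fee is capped at $192,000.00.
Referral share: 21% of $192,000.00 = $40,320.00; lead counsel retains $192,000.00 − $40,320.00 = $151,680.00.

$151,680.00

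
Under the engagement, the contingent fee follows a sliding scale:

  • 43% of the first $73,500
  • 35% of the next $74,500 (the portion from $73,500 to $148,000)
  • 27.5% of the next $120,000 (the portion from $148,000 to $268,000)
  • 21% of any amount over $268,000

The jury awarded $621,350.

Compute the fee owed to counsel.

First $73,500 at 43% = $31,605.00
Next $74,500 at 35% = $26,075.00
Next $120,000 at 27.5% = $33,000.00
Remaining $353,350 at 21% = $74,203.50
Fee: $31,605.00 + $26,075.00 + $33,000.00 + $74,203.50 = $164,883.50

$164,883.50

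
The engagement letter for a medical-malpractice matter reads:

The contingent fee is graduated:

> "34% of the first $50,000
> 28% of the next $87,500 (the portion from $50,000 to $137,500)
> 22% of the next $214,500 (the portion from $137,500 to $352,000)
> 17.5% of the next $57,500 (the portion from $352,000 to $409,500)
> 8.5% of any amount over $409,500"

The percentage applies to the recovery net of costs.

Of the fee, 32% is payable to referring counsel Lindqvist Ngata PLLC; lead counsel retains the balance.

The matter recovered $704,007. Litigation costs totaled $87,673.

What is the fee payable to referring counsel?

Fee base (net of costs): $704,007 − $87,673 = $616,334
First $50,000 at 34% = $17,000.00
Next $87,500 at 28% = $24,500.00
Next $214,500 at 22% = $47,190.00
Next $57,500 at 17.5% = $10,062.50
Remaining $206,834 at 8.5% = $17,580.89
Fee: $17,000.00 + $24,500.00 + $47,190.00 + $10,062.50 + $17,580.89 = $116,333.39
Referral share: 32% of $116,333.39 = $37,226.68; lead counsel retains $116,333.39 − $37,226.68 = $79,106.71.

$37,226.68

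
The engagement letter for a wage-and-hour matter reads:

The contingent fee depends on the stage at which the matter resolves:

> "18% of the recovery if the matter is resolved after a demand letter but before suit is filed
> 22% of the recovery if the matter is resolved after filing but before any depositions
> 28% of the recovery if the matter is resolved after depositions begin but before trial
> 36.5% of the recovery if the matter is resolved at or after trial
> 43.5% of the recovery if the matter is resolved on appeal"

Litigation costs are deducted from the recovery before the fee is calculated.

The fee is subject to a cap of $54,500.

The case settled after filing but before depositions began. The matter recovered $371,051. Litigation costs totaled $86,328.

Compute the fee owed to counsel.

$54,500.00

Fee base (net of costs): $371,051 − $86,328 = $284,723
The matter settled after filing but before depositions began, so the 22% rate applies.
$284,723 × 22% = $62,639.06
$62,639.06 exceeds the $54,500 cap, so the fee is capped at $54,500.00.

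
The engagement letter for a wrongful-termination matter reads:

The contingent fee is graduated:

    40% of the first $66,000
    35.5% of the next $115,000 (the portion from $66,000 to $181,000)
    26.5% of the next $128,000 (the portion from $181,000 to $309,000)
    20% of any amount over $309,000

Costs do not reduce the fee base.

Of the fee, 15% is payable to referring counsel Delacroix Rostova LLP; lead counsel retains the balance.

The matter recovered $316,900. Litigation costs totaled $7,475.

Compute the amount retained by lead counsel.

Fee base is the gross recovery, $316,900; costs are reimbursed separately.
First $66,000 at 40% = $26,400.00
Next $115,000 at 35.5% = $40,825.00
Next $128,000 at 26.5% = $33,920.00
Remaining $7,900 at 20% = $1,580.00
Fee: $26,400.00 + $40,825.00 + $33,920.00 + $1,580.00 = $102,725.00
Referral share: 15% of $102,725.00 = $15,408.75; lead counsel retains $102,725.00 − $15,408.75 = $87,316.25.

$87,316.25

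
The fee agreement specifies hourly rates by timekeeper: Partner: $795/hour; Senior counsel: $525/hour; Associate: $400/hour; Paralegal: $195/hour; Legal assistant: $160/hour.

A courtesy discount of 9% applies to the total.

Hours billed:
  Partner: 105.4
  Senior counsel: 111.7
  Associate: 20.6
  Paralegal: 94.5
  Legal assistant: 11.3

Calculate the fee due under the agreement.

$155,529.01

Partner: 105.4 × $795 = $83,793.00
Senior counsel: 111.7 × $525 = $58,642.50
Associate: 20.6 × $400 = $8,240.00
Paralegal: 94.5 × $195 = $18,427.50
Legal assistant: 11.3 × $160 = $1,808.00
Subtotal: $170,911.00
Less 9% discount: −$15,381.99
Total: $170,911.00 − $15,381.99 = $155,529.01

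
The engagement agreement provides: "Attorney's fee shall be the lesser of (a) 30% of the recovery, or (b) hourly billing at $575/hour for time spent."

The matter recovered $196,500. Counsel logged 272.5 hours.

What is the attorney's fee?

$58,950.00

(a) 30% of $196,500 = $58,950.00
(b) 272.5 × $575 = $156,687.50
The lesser is (a): $58,950.00.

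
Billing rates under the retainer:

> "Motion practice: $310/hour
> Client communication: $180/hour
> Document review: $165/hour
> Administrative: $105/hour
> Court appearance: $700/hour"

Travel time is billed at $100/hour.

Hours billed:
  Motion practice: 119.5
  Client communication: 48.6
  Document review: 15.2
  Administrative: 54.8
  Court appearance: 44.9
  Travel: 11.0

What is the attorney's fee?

$86,585.00

Motion practice: 119.5 × $310 = $37,045.00
Client communication: 48.6 × $180 = $8,748.00
Document review: 15.2 × $165 = $2,508.00
Administrative: 54.8 × $105 = $5,754.00
Court appearance: 44.9 × $700 = $31,430.00
Subtotal: $37,045.00 + $8,748.00 + $2,508.00 + $5,754.00 + $31,430.00 = $85,485.00
Travel: 11.0 × $100 = $1,100.00
Total: $85,485.00 + $1,100.00 = $86,585.00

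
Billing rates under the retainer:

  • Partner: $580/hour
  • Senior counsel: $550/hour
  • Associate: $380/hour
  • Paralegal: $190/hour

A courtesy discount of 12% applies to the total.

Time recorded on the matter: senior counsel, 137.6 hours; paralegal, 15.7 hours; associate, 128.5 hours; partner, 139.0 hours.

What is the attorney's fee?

Partner: 139.0 × $580 = $80,620.00
Senior counsel: 137.6 × $550 = $75,680.00
Associate: 128.5 × $380 = $48,830.00
Paralegal: 15.7 × $190 = $2,983.00
Subtotal: $208,113.00
Less 12% discount: −$24,973.56
Total: $208,113.00 − $24,973.56 = $183,139.44

$183,139.44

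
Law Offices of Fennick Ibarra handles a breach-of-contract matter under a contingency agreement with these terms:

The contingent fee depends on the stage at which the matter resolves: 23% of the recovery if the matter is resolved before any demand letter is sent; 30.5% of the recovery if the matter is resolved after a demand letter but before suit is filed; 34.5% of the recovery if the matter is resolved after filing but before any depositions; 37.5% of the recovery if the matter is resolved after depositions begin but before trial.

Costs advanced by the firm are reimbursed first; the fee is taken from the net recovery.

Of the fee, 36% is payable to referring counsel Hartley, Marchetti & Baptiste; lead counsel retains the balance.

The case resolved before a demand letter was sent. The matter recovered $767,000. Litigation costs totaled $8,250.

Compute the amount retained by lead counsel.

Fee base (net of costs): $767,000 − $8,250 = $758,750
The matter resolved before a demand letter was sent, so the 23% rate applies.
$758,750 × 23% = $174,512.50
Referral share: 36% of $174,512.50 = $62,824.50; lead counsel retains $174,512.50 − $62,824.50 = $111,688.00.

$111,688.00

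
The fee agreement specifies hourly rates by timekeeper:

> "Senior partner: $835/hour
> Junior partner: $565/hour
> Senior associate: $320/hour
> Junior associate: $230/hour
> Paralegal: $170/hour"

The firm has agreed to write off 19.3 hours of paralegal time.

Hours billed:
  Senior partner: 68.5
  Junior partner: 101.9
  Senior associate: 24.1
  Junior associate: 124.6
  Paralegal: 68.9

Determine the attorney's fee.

Senior partner: 68.5 × $835 = $57,197.50
Junior partner: 101.9 × $565 = $57,573.50
Senior associate: 24.1 × $320 = $7,712.00
Junior associate: 124.6 × $230 = $28,658.00
Paralegal: 68.9 × $170 = $11,713.00
Subtotal: $162,854.00
Write-off: 19.3 × $170 = $3,281.00
Total: $162,854.00 − $3,281.00 = $159,573.00

$159,573.00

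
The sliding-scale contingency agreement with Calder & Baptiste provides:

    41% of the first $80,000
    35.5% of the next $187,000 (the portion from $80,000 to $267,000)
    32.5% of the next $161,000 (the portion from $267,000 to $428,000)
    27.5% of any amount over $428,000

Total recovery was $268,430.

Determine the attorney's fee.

First $80,000 at 41% = $32,800.00
Next $187,000 at 35.5% = $66,385.00
Remaining $1,430 at 32.5% = $464.75
Fee: $32,800.00 + $66,385.00 + $464.75 = $99,649.75

$99,649.75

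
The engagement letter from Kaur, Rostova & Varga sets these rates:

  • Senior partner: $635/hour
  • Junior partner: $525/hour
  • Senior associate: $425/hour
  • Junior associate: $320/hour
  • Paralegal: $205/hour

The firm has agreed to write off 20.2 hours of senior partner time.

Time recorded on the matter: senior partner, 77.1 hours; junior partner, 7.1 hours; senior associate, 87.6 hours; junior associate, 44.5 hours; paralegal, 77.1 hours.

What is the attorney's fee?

Senior partner: 77.1 × $635 = $48,958.50
Junior partner: 7.1 × $525 = $3,727.50
Senior associate: 87.6 × $425 = $37,230.00
Junior associate: 44.5 × $320 = $14,240.00
Paralegal: 77.1 × $205 = $15,805.50
Subtotal: $119,961.50
Write-off: 20.2 × $635 = $12,827.00
Total: $119,961.50 − $12,827.00 = $107,134.50

$107,134.50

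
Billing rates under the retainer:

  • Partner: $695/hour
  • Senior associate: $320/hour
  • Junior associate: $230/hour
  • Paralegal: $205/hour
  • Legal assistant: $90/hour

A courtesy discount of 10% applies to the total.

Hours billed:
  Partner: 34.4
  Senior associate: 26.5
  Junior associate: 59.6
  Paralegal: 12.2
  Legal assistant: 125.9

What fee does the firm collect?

Partner: 34.4 × $695 = $23,908.00
Senior associate: 26.5 × $320 = $8,480.00
Junior associate: 59.6 × $230 = $13,708.00
Paralegal: 12.2 × $205 = $2,501.00
Legal assistant: 125.9 × $90 = $11,331.00
Subtotal: $59,928.00
Less 10% discount: −$5,992.80
Total: $59,928.00 − $5,992.80 = $53,935.20

$53,935.20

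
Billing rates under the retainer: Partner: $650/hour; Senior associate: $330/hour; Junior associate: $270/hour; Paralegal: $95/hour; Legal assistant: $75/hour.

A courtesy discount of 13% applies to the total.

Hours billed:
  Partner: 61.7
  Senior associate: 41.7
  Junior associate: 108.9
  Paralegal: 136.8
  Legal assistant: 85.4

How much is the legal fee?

Partner: 61.7 × $650 = $40,105.00
Senior associate: 41.7 × $330 = $13,761.00
Junior associate: 108.9 × $270 = $29,403.00
Paralegal: 136.8 × $95 = $12,996.00
Legal assistant: 85.4 × $75 = $6,405.00
Subtotal: $102,670.00
Less 13% discount: −$13,347.10
Total: $102,670.00 − $13,347.10 = $89,322.90

$89,322.90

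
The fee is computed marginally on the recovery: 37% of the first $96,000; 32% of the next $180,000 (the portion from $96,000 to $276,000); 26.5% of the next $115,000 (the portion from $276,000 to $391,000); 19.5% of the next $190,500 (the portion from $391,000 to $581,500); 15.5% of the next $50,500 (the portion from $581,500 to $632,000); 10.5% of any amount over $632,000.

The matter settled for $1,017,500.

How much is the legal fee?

$209,047.50

First $96,000 at 37% = $35,520.00
Next $180,000 at 32% = $57,600.00
Next $115,000 at 26.5% = $30,475.00
Next $190,500 at 19.5% = $37,147.50
Next $50,500 at 15.5% = $7,827.50
Remaining $385,500 at 10.5% = $40,477.50
Fee: $35,520.00 + $57,600.00 + $30,475.00 + $37,147.50 + $7,827.50 + $40,477.50 = $209,047.50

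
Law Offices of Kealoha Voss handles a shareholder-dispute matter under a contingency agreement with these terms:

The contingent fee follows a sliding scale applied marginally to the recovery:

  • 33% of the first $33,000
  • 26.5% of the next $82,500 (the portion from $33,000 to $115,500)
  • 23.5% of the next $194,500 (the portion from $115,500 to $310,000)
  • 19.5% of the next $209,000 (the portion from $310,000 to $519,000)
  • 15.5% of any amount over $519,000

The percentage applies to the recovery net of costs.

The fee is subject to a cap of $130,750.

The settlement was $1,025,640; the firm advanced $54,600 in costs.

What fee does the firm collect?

Fee base (net of costs): $1,025,640 − $54,600 = $971,040
First $33,000 at 33% = $10,890.00
Next $82,500 at 26.5% = $21,862.50
Next $194,500 at 23.5% = $45,707.50
Next $209,000 at 19.5% = $40,755.00
Remaining $452,040 at 15.5% = $70,066.20
Fee: $10,890.00 + $21,862.50 + $45,707.50 + $40,755.00 + $70,066.20 = $189,281.20
$189,281.20 exceeds the $130,750 cap, so the fee is capped at $130,750.00.

$130,750.00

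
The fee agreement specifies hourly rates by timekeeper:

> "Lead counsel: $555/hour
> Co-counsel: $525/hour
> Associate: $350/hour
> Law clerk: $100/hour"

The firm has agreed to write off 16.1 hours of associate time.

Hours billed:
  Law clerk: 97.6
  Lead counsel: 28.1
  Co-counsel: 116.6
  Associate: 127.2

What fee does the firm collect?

Lead counsel: 28.1 × $555 = $15,595.50
Co-counsel: 116.6 × $525 = $61,215.00
Associate: 127.2 × $350 = $44,520.00
Law clerk: 97.6 × $100 = $9,760.00
Subtotal: $131,090.50
Write-off: 16.1 × $350 = $5,635.00
Total: $131,090.50 − $5,635.00 = $125,455.50

$125,455.50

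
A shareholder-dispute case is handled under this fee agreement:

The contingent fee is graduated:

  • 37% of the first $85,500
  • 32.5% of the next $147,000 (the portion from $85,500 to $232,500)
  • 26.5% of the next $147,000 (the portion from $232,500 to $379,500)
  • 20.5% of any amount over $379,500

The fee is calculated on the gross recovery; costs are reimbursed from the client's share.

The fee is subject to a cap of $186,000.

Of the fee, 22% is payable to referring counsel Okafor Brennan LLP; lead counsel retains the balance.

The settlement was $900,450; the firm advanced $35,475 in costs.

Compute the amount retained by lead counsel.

Fee base is the gross recovery, $900,450; costs are reimbursed separately.
First $85,500 at 37% = $31,635.00
Next $147,000 at 32.5% = $47,775.00
Next $147,000 at 26.5% = $38,955.00
Remaining $520,950 at 20.5% = $106,794.75
Fee: $31,635.00 + $47,775.00 + $38,955.00 + $106,794.75 = $225,159.75
$225,159.75 exceeds the $186,000 cap, so the fee is capped at $186,000.00.
Referral share: 22% of $186,000.00 = $40,920.00; lead counsel retains $186,000.00 − $40,920.00 = $145,080.00.

$145,080.00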